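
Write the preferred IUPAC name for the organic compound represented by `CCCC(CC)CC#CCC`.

6-ethylnon-3-yne

The longest carbon chain that includes the multiple bond has 9 carbons, so the parent hydride is nonane.
The chain contains a C≡C triple bond, so the unsaturation ending is -yne.
The numbering direction is chosen so that numbering from this end puts the triple bond at C-3 rather than C-6.
This places the triple bond between C-3 and C-4; an ethyl group at C-6.
Assembling the pieces gives 6-ethylnon-3-yne.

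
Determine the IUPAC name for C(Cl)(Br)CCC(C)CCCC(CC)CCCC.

1-bromo-1-chloro-8-ethyl-4-methyldodecane

The longest continuous carbon chain has 12 atoms, so the parent hydride is dodecane.
Choose the numbering such that the substituent locant set {1,1,4,8} is lower than {5,9,12,12} at the first point of difference.
This places a bromo group at C-1; a chloro group at C-1; an ethyl group at C-8; a methyl group at C-4.
The substituents are ordered alphabetically, ignoring any di-/tri- multipliers.
The name is 1-bromo-1-chloro-8-ethyl-4-methyldodecane.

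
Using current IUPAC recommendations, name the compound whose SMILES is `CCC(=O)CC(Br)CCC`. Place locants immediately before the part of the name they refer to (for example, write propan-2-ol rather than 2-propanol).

5-bromooctan-3-one

Counting along the main chain through the carbonyl gives 8 carbons: the parent is octane.
A ketone (C=O on an internal carbon) is the principal characteristic group, giving the suffix -one.
Number the chain so that numbering from this end puts the carbonyl group at C-3 rather than C-6.
With this numbering: the carbonyl at C-3; a bromo group at C-5.
The name is 5-bromooctan-3-one.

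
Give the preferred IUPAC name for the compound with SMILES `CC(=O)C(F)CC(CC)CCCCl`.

Counting along the main chain through the carbonyl gives 8 carbons: the parent is octane.
The principal characteristic group is a ketone (C=O on an internal carbon), named with the suffix -one.
Choose the numbering such that numbering from this end puts the carbonyl group at C-2 rather than C-7.
This places the carbonyl at C-2; a chloro group at C-8; an ethyl group at C-5; a fluoro group at C-3.
The substituents are ordered alphabetically, ignoring any di-/tri- multipliers.
The name is 8-chloro-5-ethyl-3-fluorooctan-2-one.

8-chloro-5-ethyl-3-fluorooctan-2-one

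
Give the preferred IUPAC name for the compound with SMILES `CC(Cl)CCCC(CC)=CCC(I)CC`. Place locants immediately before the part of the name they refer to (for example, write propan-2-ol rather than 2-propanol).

The longest chain bearing the multiple bond is 11 carbons long (undecane).
A C=C double bond in the chain gives the infix -ene-.
Number the chain so that numbering from this end puts the double bond at C-5 rather than C-6.
That gives the double bond between C-5 and C-6; a chloro group at C-10; an ethyl group at C-6; an iodo group at C-3.
Prefixes are listed alphabetically: chloro, ethyl, iodo.
The name is 10-chloro-6-ethyl-3-iodoundec-5-ene.

10-chloro-6-ethyl-3-iodoundec-5-ene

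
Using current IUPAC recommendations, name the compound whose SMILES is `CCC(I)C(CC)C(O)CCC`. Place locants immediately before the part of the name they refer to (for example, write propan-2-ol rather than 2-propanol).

5-ethyl-6-iodooctan-4-ol

The longest carbon chain that includes the –OH group has 8 carbons, so the parent hydride is octane.
The principal characteristic group is an alcohol (–OH), named with the suffix -ol.
Number the chain so that numbering from this end puts the hydroxyl group at C-4 rather than C-5.
This places the hydroxyl at C-4; an ethyl group at C-5; an iodo group at C-6.
The substituents are ordered alphabetically, ignoring any di-/tri- multipliers.
Putting it together: 5-ethyl-6-iodooctan-4-ol.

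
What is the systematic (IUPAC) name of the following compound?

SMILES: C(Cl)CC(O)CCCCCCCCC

The longest carbon chain that includes the –OH group has 12 carbons, so the parent hydride is dodecane.
The principal characteristic group is an alcohol (–OH), named with the suffix -ol.
Choose the numbering such that numbering from this end puts the hydroxyl group at C-3 rather than C-10.
This places the hydroxyl at C-3; a chloro group at C-1.
The name is 1-chlorododecan-3-ol.

1-chlorododecan-3-ol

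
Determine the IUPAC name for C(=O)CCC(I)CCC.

The longest chain bearing the –CHO group is 7 carbons long (heptane).
An aldehyde (terminal –CHO) is the principal characteristic group, giving the suffix -al.
The numbering direction is chosen so that the aldehyde carbon is C-1 by definition.
That gives an iodo group at C-4.
Assembling the pieces gives 4-iodoheptanal.

4-iodoheptanal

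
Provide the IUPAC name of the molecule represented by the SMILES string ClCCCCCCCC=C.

Counting along the main chain through the multiple bond gives 9 carbons: the parent is nonane.
A C=C double bond in the chain gives the infix -ene-.
The numbering direction is chosen so that numbering from this end puts the double bond at C-1 rather than C-8.
With this numbering: the double bond between C-1 and C-2; a chloro group at C-9.
The name is 9-chloronon-1-ene.

9-chloronon-1-ene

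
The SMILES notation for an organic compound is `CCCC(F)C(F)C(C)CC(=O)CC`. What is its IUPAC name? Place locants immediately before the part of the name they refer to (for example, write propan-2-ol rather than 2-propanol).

The longest carbon chain that includes the carbonyl has 10 carbons, so the parent hydride is decane.
A ketone (C=O on an internal carbon) is the principal characteristic group, giving the suffix -one.
Number the chain so that numbering from this end puts the carbonyl group at C-3 rather than C-8.
That gives the carbonyl at C-3; fluoro groups at C-6 and C-7; a methyl group at C-5.
Prefixes are listed alphabetically: fluoro, methyl.
The name is 6,7-difluoro-5-methyldecan-3-one.

6,7-difluoro-5-methyldecan-3-one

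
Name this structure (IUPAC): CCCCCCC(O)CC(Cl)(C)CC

The longest carbon chain that includes the –OH group has 11 carbons, so the parent hydride is undecane.
The highest-priority functional group is an alcohol (–OH), so the name ends in -ol.
The numbering direction is chosen so that numbering from this end puts the hydroxyl group at C-5 rather than C-7.
This places the hydroxyl at C-5; a chloro group at C-3; a methyl group at C-3.
Prefixes are listed alphabetically: chloro, methyl.
Assembling the pieces gives 3-chloro-3-methylundecan-5-ol.

3-chloro-3-methylundecan-5-ol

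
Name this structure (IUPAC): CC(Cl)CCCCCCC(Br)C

The parent chain contains 10 carbons (decane).
The numbering direction is chosen so that the locant sets are identical either way, so the alphabetically earlier bromo substituent takes the lower locant (2 rather than 9).
That gives a bromo group at C-2; a chloro group at C-9.
Prefixes are listed alphabetically: bromo, chloro.
Assembling the pieces gives 2-bromo-9-chlorodecane.

2-bromo-9-chlorodecane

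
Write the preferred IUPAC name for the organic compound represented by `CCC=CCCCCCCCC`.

The longest chain bearing the multiple bond is 12 carbons long (dodecane).
A C=C double bond in the chain gives the infix -ene-.
Number the chain so that numbering from this end puts the double bond at C-3 rather than C-9.
This places the double bond between C-3 and C-4.
Assembling the pieces gives dodec-3-ene.

dodec-3-ene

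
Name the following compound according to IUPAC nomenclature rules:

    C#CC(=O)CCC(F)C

Counting along the main chain through the carbonyl and the multiple bond gives 7 carbons: the parent is heptane.
The highest-priority functional group is a ketone (C=O on an internal carbon), so the name ends in -one.
The chain contains a C≡C triple bond, so the unsaturation ending is -yne.
Number the chain so that numbering from this end puts the carbonyl group at C-3 rather than C-5.
With this numbering: the carbonyl at C-3; the triple bond between C-1 and C-2; a fluoro group at C-6.
Putting it together: 6-fluorohept-1-yn-3-one.

6-fluorohept-1-yn-3-one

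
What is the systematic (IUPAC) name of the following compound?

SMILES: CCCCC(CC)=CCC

4-ethyloct-3-ene

The longest carbon chain that includes the multiple bond has 8 carbons, so the parent hydride is octane.
There is one C=C double bond, indicated by the ending -ene.
The numbering direction is chosen so that numbering from this end puts the double bond at C-3 rather than C-5.
With this numbering: the double bond between C-3 and C-4; an ethyl group at C-4.
Assembling the pieces gives 4-ethyloct-3-ene.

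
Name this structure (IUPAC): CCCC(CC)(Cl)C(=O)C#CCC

6-chloro-6-ethylnon-3-yn-5-one

The longest carbon chain that includes the carbonyl and the multiple bond has 9 carbons, so the parent hydride is nonane.
The principal characteristic group is a ketone (C=O on an internal carbon), named with the suffix -one.
A C≡C triple bond in the chain gives the infix -yne-.
Choose the numbering such that numbering from this end puts the triple bond at C-3 rather than C-6.
That gives the carbonyl at C-5; the triple bond between C-3 and C-4; a chloro group at C-6; an ethyl group at C-6.
The substituents are ordered alphabetically, ignoring any di-/tri- multipliers.
The name is 6-chloro-6-ethylnon-3-yn-5-one.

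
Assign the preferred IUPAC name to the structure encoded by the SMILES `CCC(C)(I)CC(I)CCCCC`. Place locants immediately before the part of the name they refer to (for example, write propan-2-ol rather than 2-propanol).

3,5-diiodo-3-methyldecane

The parent chain contains 10 carbons (decane).
Number the chain so that the substituent locant set {3,3,5} is lower than {6,8,8} at the first point of difference.
That gives iodo groups at C-3 and C-5; a methyl group at C-3.
Substituent prefixes are cited in alphabetical order (multiplying prefixes like di-/tri- are ignored for ordering).
Assembling the pieces gives 3,5-diiodo-3-methyldecane.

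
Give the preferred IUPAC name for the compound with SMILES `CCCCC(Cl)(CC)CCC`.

The longest continuous carbon chain has 8 atoms, so the parent hydride is octane.
The numbering direction is chosen so that the substituent locant set {4,4} is lower than {5,5} at the first point of difference.
This places a chloro group at C-4; an ethyl group at C-4.
Substituent prefixes are cited in alphabetical order (multiplying prefixes like di-/tri- are ignored for ordering).
The name is 4-chloro-4-ethyloctane.

4-chloro-4-ethyloctane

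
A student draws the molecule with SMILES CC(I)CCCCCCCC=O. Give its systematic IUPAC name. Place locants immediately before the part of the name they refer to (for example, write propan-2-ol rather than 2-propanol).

9-iododecanal

The longest carbon chain that includes the –CHO group has 10 carbons, so the parent hydride is decane.
The highest-priority functional group is an aldehyde (terminal –CHO), so the name ends in -al.
Number the chain so that the aldehyde carbon is C-1 by definition.
This places an iodo group at C-9.
Assembling the pieces gives 9-iododecanal.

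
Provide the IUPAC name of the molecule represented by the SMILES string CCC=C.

but-1-ene

Counting along the main chain through the multiple bond gives 4 carbons: the parent is butane.
There is one C=C double bond, indicated by the ending -ene.
Number the chain so that numbering from this end puts the double bond at C-1 rather than C-3.
With this numbering: the double bond between C-1 and C-2.
The name is but-1-ene.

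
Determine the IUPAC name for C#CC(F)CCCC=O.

5-fluorohept-6-ynal

The longest chain bearing the –CHO group and the multiple bond is 7 carbons long (heptane).
An aldehyde (terminal –CHO) is the principal characteristic group, giving the suffix -al.
The chain contains a C≡C triple bond, so the unsaturation ending is -yne.
The numbering direction is chosen so that the aldehyde carbon is C-1 by definition.
This places the triple bond between C-6 and C-7; a fluoro group at C-5.
The name is 5-fluorohept-6-ynal.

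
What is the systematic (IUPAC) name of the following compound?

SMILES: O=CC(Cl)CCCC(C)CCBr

Counting along the main chain through the –CHO group gives 8 carbons: the parent is octane.
The principal characteristic group is an aldehyde (terminal –CHO), named with the suffix -al.
The numbering direction is chosen so that the aldehyde carbon is C-1 by definition.
That gives a bromo group at C-8; a chloro group at C-2; a methyl group at C-6.
The substituents are ordered alphabetically, ignoring any di-/tri- multipliers.
Assembling the pieces gives 8-bromo-2-chloro-6-methyloctanal.

8-bromo-2-chloro-6-methyloctanal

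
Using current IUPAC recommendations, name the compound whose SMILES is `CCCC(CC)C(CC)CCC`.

4,5-diethyloctane

The parent chain contains 8 carbons (octane).
The molecule is symmetric, so either numbering direction gives the same locants.
With this numbering: ethyl groups at C-4 and C-5.
The name is 4,5-diethyloctane.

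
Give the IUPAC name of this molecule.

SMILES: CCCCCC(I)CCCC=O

Counting along the main chain through the –CHO group gives 10 carbons: the parent is decane.
An aldehyde (terminal –CHO) is the principal characteristic group, giving the suffix -al.
The numbering direction is chosen so that the aldehyde carbon is C-1 by definition.
With this numbering: an iodo group at C-5.
Assembling the pieces gives 5-iododecanal.

5-iododecanal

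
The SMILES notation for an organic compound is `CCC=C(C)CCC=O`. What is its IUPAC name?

4-methylhept-4-enal

The longest carbon chain that includes the –CHO group and the multiple bond has 7 carbons, so the parent hydride is heptane.
An aldehyde (terminal –CHO) is the principal characteristic group, giving the suffix -al.
A C=C double bond in the chain gives the infix -ene-.
The numbering direction is chosen so that the aldehyde carbon is C-1 by definition.
This places the double bond between C-4 and C-5; a methyl group at C-4.
Assembling the pieces gives 4-methylhept-4-enal.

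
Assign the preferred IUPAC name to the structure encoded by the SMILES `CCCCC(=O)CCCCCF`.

10-fluorodecan-5-one

The longest carbon chain that includes the carbonyl has 10 carbons, so the parent hydride is decane.
A ketone (C=O on an internal carbon) is the principal characteristic group, giving the suffix -one.
The numbering direction is chosen so that numbering from this end puts the carbonyl group at C-5 rather than C-6.
This places the carbonyl at C-5; a fluoro group at C-10.
Assembling the pieces gives 10-fluorodecan-5-one.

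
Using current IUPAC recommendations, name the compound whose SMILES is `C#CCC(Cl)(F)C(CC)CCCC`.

4-chloro-5-ethyl-4-fluoronon-1-yne

Counting along the main chain through the multiple bond gives 9 carbons: the parent is nonane.
The chain contains a C≡C triple bond, so the unsaturation ending is -yne.
Choose the numbering such that numbering from this end puts the triple bond at C-1 rather than C-8.
With this numbering: the triple bond between C-1 and C-2; a chloro group at C-4; an ethyl group at C-5; a fluoro group at C-4.
Prefixes are listed alphabetically: chloro, ethyl, fluoro.
Putting it together: 4-chloro-5-ethyl-4-fluoronon-1-yne.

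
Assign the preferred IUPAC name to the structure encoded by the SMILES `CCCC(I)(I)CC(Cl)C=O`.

2-chloro-4,4-diiodoheptanal

The longest carbon chain that includes the –CHO group has 7 carbons, so the parent hydride is heptane.
The principal characteristic group is an aldehyde (terminal –CHO), named with the suffix -al.
Number the chain so that the aldehyde carbon is C-1 by definition.
This places a chloro group at C-2; two iodo groups at C-4.
Substituent prefixes are cited in alphabetical order (multiplying prefixes like di-/tri- are ignored for ordering).
Putting it together: 2-chloro-4,4-diiodoheptanal.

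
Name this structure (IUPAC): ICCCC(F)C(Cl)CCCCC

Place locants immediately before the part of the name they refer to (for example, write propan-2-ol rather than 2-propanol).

The longest continuous carbon chain has 10 atoms, so the parent hydride is decane.
Choose the numbering such that the substituent locant set {1,4,5} is lower than {6,7,10} at the first point of difference.
With this numbering: a chloro group at C-5; a fluoro group at C-4; an iodo group at C-1.
Prefixes are listed alphabetically: chloro, fluoro, iodo.
Assembling the pieces gives 5-chloro-4-fluoro-1-iododecane.

5-chloro-4-fluoro-1-iododecane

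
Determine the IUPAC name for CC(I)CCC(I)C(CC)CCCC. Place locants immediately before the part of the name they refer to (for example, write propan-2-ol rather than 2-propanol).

The parent chain contains 10 carbons (decane).
Number the chain so that the substituent locant set {2,5,6} is lower than {5,6,9} at the first point of difference.
With this numbering: an ethyl group at C-6; iodo groups at C-2 and C-5.
The substituents are ordered alphabetically, ignoring any di-/tri- multipliers.
The name is 6-ethyl-2,5-diiododecane.

6-ethyl-2,5-diiododecane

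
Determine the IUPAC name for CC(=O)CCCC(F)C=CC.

6-fluoronon-7-en-2-one

The longest chain bearing the carbonyl and the multiple bond is 9 carbons long (nonane).
A ketone (C=O on an internal carbon) is the principal characteristic group, giving the suffix -one.
The chain contains a C=C double bond, so the unsaturation ending is -ene.
Choose the numbering such that numbering from this end puts the carbonyl group at C-2 rather than C-8.
With this numbering: the carbonyl at C-2; the double bond between C-7 and C-8; a fluoro group at C-6.
Putting it together: 6-fluoronon-7-en-2-one.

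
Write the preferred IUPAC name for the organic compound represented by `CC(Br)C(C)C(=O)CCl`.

4-bromo-1-chloro-3-methylpentan-2-one

The longest carbon chain that includes the carbonyl has 5 carbons, so the parent hydride is pentane.
The highest-priority functional group is a ketone (C=O on an internal carbon), so the name ends in -one.
Choose the numbering such that numbering from this end puts the carbonyl group at C-2 rather than C-4.
With this numbering: the carbonyl at C-2; a bromo group at C-4; a chloro group at C-1; a methyl group at C-3.
Prefixes are listed alphabetically: bromo, chloro, methyl.
The name is 4-bromo-1-chloro-3-methylpentan-2-one.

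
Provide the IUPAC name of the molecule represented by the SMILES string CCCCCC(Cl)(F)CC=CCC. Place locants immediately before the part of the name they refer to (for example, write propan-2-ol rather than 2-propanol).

6-chloro-6-fluoroundec-3-ene

Counting along the main chain through the multiple bond gives 11 carbons: the parent is undecane.
The chain contains a C=C double bond, so the unsaturation ending is -ene.
Number the chain so that numbering from this end puts the double bond at C-3 rather than C-8.
That gives the double bond between C-3 and C-4; a chloro group at C-6; a fluoro group at C-6.
The substituents are ordered alphabetically, ignoring any di-/tri- multipliers.
Putting it together: 6-chloro-6-fluoroundec-3-ene.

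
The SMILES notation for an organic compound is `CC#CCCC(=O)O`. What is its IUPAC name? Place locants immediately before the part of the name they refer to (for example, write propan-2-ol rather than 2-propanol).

Counting along the main chain through the –COOH group and the multiple bond gives 6 carbons: the parent is hexane.
The principal characteristic group is a carboxylic acid (terminal –COOH), named with the suffix -oic acid.
There is one C≡C triple bond, indicated by the ending -yne.
The numbering direction is chosen so that the carboxylic acid carbon is C-1 by definition.
This places the triple bond between C-4 and C-5.
Putting it together: hex-4-ynoic acid.

hex-4-ynoic acid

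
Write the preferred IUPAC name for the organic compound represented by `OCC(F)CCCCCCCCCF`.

2,11-difluoroundecan-1-ol

The longest chain bearing the –OH group is 11 carbons long (undecane).
The principal characteristic group is an alcohol (–OH), named with the suffix -ol.
The numbering direction is chosen so that numbering from this end puts the hydroxyl group at C-1 rather than C-11.
That gives the hydroxyl at C-1; fluoro groups at C-2 and C-11.
Putting it together: 2,11-difluoroundecan-1-ol.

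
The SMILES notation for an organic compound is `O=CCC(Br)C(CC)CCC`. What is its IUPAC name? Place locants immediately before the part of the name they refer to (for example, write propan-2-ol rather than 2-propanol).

The longest carbon chain that includes the –CHO group has 7 carbons, so the parent hydride is heptane.
An aldehyde (terminal –CHO) is the principal characteristic group, giving the suffix -al.
Choose the numbering such that the aldehyde carbon is C-1 by definition.
This places a bromo group at C-3; an ethyl group at C-4.
Substituent prefixes are cited in alphabetical order (multiplying prefixes like di-/tri- are ignored for ordering).
The name is 3-bromo-4-ethylheptanal.

3-bromo-4-ethylheptanal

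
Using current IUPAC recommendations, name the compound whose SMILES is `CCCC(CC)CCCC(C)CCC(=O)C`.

The longest carbon chain that includes the carbonyl has 12 carbons, so the parent hydride is dodecane.
The principal characteristic group is a ketone (C=O on an internal carbon), named with the suffix -one.
Choose the numbering such that numbering from this end puts the carbonyl group at C-2 rather than C-11.
This places the carbonyl at C-2; an ethyl group at C-9; a methyl group at C-5.
Prefixes are listed alphabetically: ethyl, methyl.
Putting it together: 9-ethyl-5-methyldodecan-2-one.

9-ethyl-5-methyldodecan-2-one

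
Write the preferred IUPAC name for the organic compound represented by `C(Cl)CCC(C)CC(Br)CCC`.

6-bromo-1-chloro-4-methylnonane

The parent chain contains 9 carbons (nonane).
Choose the numbering such that the substituent locant set {1,4,6} is lower than {4,6,9} at the first point of difference.
With this numbering: a bromo group at C-6; a chloro group at C-1; a methyl group at C-4.
Prefixes are listed alphabetically: bromo, chloro, methyl.
Assembling the pieces gives 6-bromo-1-chloro-4-methylnonane.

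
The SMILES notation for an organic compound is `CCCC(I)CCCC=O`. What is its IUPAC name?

5-iodooctanal

The longest carbon chain that includes the –CHO group has 8 carbons, so the parent hydride is octane.
The highest-priority functional group is an aldehyde (terminal –CHO), so the name ends in -al.
Choose the numbering such that the aldehyde carbon is C-1 by definition.
This places an iodo group at C-5.
The name is 5-iodooctanal.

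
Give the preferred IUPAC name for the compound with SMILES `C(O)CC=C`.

The longest carbon chain that includes the –OH group and the multiple bond has 4 carbons, so the parent hydride is butane.
An alcohol (–OH) is the principal characteristic group, giving the suffix -ol.
There is one C=C double bond, indicated by the ending -ene.
The numbering direction is chosen so that numbering from this end puts the hydroxyl group at C-1 rather than C-4.
This places the hydroxyl at C-1; the double bond between C-3 and C-4.
Assembling the pieces gives but-3-en-1-ol.

but-3-en-1-ol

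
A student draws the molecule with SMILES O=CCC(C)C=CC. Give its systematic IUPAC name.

3-methylhex-4-enal

The longest carbon chain that includes the –CHO group and the multiple bond has 6 carbons, so the parent hydride is hexane.
The principal characteristic group is an aldehyde (terminal –CHO), named with the suffix -al.
There is one C=C double bond, indicated by the ending -ene.
The numbering direction is chosen so that the aldehyde carbon is C-1 by definition.
With this numbering: the double bond between C-4 and C-5; a methyl group at C-3.
Putting it together: 3-methylhex-4-enal.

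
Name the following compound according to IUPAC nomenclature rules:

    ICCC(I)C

1,3-diiodobutane

The parent chain contains 4 carbons (butane).
Choose the numbering such that the substituent locant set {1,3} is lower than {2,4} at the first point of difference.
This places iodo groups at C-1 and C-3.
Assembling the pieces gives 1,3-diiodobutane.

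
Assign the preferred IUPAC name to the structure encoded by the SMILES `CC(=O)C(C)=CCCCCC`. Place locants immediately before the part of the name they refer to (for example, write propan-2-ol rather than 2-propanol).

3-methylnon-3-en-2-one

The longest carbon chain that includes the carbonyl and the multiple bond has 9 carbons, so the parent hydride is nonane.
The principal characteristic group is a ketone (C=O on an internal carbon), named with the suffix -one.
The chain contains a C=C double bond, so the unsaturation ending is -ene.
Choose the numbering such that numbering from this end puts the carbonyl group at C-2 rather than C-8.
With this numbering: the carbonyl at C-2; the double bond between C-3 and C-4; a methyl group at C-3.
Putting it together: 3-methylnon-3-en-2-one.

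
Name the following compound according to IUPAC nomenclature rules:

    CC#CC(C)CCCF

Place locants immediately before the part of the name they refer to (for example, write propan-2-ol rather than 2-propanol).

7-fluoro-4-methylhept-2-yne

Counting along the main chain through the multiple bond gives 7 carbons: the parent is heptane.
There is one C≡C triple bond, indicated by the ending -yne.
Number the chain so that numbering from this end puts the triple bond at C-2 rather than C-5.
That gives the triple bond between C-2 and C-3; a fluoro group at C-7; a methyl group at C-4.
Substituent prefixes are cited in alphabetical order (multiplying prefixes like di-/tri- are ignored for ordering).
Putting it together: 7-fluoro-4-methylhept-2-yne.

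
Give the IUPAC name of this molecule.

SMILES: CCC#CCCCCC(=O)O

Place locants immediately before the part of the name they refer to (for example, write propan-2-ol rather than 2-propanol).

non-6-ynoic acid

The longest chain bearing the –COOH group and the multiple bond is 9 carbons long (nonane).
The principal characteristic group is a carboxylic acid (terminal –COOH), named with the suffix -oic acid.
A C≡C triple bond in the chain gives the infix -yne-.
Number the chain so that the carboxylic acid carbon is C-1 by definition.
That gives the triple bond between C-6 and C-7.
Putting it together: non-6-ynoic acid.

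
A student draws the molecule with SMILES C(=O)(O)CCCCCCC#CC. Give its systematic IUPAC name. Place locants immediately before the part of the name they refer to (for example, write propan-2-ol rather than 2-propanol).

The longest chain bearing the –COOH group and the multiple bond is 10 carbons long (decane).
The highest-priority functional group is a carboxylic acid (terminal –COOH), so the name ends in -oic acid.
There is one C≡C triple bond, indicated by the ending -yne.
The numbering direction is chosen so that the carboxylic acid carbon is C-1 by definition.
With this numbering: the triple bond between C-8 and C-9.
The name is dec-8-ynoic acid.

dec-8-ynoic acid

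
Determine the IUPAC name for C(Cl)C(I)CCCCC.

The parent chain contains 7 carbons (heptane).
Number the chain so that the substituent locant set {1,2} is lower than {6,7} at the first point of difference.
That gives a chloro group at C-1; an iodo group at C-2.
The substituents are ordered alphabetically, ignoring any di-/tri- multipliers.
Assembling the pieces gives 1-chloro-2-iodoheptane.

1-chloro-2-iodoheptane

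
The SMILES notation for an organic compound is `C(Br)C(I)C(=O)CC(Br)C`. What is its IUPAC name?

1,5-dibromo-2-iodohexan-3-one

Counting along the main chain through the carbonyl gives 6 carbons: the parent is hexane.
A ketone (C=O on an internal carbon) is the principal characteristic group, giving the suffix -one.
Choose the numbering such that numbering from this end puts the carbonyl group at C-3 rather than C-4.
That gives the carbonyl at C-3; bromo groups at C-1 and C-5; an iodo group at C-2.
Substituent prefixes are cited in alphabetical order (multiplying prefixes like di-/tri- are ignored for ordering).
Putting it together: 1,5-dibromo-2-iodohexan-3-one.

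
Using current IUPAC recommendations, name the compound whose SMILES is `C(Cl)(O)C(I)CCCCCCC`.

1-chloro-2-iodononan-1-ol

The longest carbon chain that includes the –OH group has 9 carbons, so the parent hydride is nonane.
The highest-priority functional group is an alcohol (–OH), so the name ends in -ol.
Choose the numbering such that numbering from this end puts the hydroxyl group at C-1 rather than C-9.
That gives the hydroxyl at C-1; a chloro group at C-1; an iodo group at C-2.
Substituent prefixes are cited in alphabetical order (multiplying prefixes like di-/tri- are ignored for ordering).
The name is 1-chloro-2-iodononan-1-ol.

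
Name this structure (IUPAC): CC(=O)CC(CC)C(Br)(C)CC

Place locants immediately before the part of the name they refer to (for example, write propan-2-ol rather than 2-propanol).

5-bromo-4-ethyl-5-methylheptan-2-one

The longest carbon chain that includes the carbonyl has 7 carbons, so the parent hydride is heptane.
The highest-priority functional group is a ketone (C=O on an internal carbon), so the name ends in -one.
Number the chain so that numbering from this end puts the carbonyl group at C-2 rather than C-6.
With this numbering: the carbonyl at C-2; a bromo group at C-5; an ethyl group at C-4; a methyl group at C-5.
The substituents are ordered alphabetically, ignoring any di-/tri- multipliers.
The name is 5-bromo-4-ethyl-5-methylheptan-2-one.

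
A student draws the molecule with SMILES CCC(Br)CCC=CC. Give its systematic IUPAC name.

6-bromooct-2-ene

The longest chain bearing the multiple bond is 8 carbons long (octane).
There is one C=C double bond, indicated by the ending -ene.
The numbering direction is chosen so that numbering from this end puts the double bond at C-2 rather than C-6.
That gives the double bond between C-2 and C-3; a bromo group at C-6.
The name is 6-bromooct-2-ene.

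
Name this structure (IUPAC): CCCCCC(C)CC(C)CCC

4,6-dimethylundecane

The parent chain contains 11 carbons (undecane).
Choose the numbering such that the substituent locant set {4,6} is lower than {6,8} at the first point of difference.
That gives methyl groups at C-4 and C-6.
Assembling the pieces gives 4,6-dimethylundecane.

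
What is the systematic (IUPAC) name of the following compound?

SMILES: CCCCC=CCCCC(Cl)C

10-chloroundec-5-ene

The longest chain bearing the multiple bond is 11 carbons long (undecane).
A C=C double bond in the chain gives the infix -ene-.
Choose the numbering such that numbering from this end puts the double bond at C-5 rather than C-6.
That gives the double bond between C-5 and C-6; a chloro group at C-10.
Putting it together: 10-chloroundec-5-ene.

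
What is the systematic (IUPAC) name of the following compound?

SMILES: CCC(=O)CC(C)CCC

5-methyloctan-3-one

The longest chain bearing the carbonyl is 8 carbons long (octane).
The principal characteristic group is a ketone (C=O on an internal carbon), named with the suffix -one.
The numbering direction is chosen so that numbering from this end puts the carbonyl group at C-3 rather than C-6.
This places the carbonyl at C-3; a methyl group at C-5.
Putting it together: 5-methyloctan-3-one.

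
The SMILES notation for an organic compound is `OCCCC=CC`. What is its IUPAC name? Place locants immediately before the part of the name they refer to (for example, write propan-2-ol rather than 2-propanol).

hex-4-en-1-ol

The longest chain bearing the –OH group and the multiple bond is 6 carbons long (hexane).
An alcohol (–OH) is the principal characteristic group, giving the suffix -ol.
The chain contains a C=C double bond, so the unsaturation ending is -ene.
Choose the numbering such that numbering from this end puts the hydroxyl group at C-1 rather than C-6.
That gives the hydroxyl at C-1; the double bond between C-4 and C-5.
Putting it together: hex-4-en-1-ol.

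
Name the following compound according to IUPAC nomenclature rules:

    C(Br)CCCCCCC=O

The longest carbon chain that includes the –CHO group has 8 carbons, so the parent hydride is octane.
An aldehyde (terminal –CHO) is the principal characteristic group, giving the suffix -al.
Choose the numbering such that the aldehyde carbon is C-1 by definition.
With this numbering: a bromo group at C-8.
The name is 8-bromooctanal.

8-bromooctanal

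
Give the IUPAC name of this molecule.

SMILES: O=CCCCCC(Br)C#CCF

6-bromo-9-fluoronon-7-ynal

Counting along the main chain through the –CHO group and the multiple bond gives 9 carbons: the parent is nonane.
The highest-priority functional group is an aldehyde (terminal –CHO), so the name ends in -al.
The chain contains a C≡C triple bond, so the unsaturation ending is -yne.
Number the chain so that the aldehyde carbon is C-1 by definition.
This places the triple bond between C-7 and C-8; a bromo group at C-6; a fluoro group at C-9.
The substituents are ordered alphabetically, ignoring any di-/tri- multipliers.
Assembling the pieces gives 6-bromo-9-fluoronon-7-ynal.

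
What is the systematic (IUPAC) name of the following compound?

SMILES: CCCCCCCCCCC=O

undecanal

The longest carbon chain that includes the –CHO group has 11 carbons, so the parent hydride is undecane.
The highest-priority functional group is an aldehyde (terminal –CHO), so the name ends in -al.
Choose the numbering such that the aldehyde carbon is C-1 by definition.
Assembling the pieces gives undecanal.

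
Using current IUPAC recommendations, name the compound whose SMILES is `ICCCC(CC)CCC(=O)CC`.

6-ethyl-9-iodononan-3-one

The longest carbon chain that includes the carbonyl has 9 carbons, so the parent hydride is nonane.
The principal characteristic group is a ketone (C=O on an internal carbon), named with the suffix -one.
Choose the numbering such that numbering from this end puts the carbonyl group at C-3 rather than C-7.
This places the carbonyl at C-3; an ethyl group at C-6; an iodo group at C-9.
Prefixes are listed alphabetically: ethyl, iodo.
Putting it together: 6-ethyl-9-iodononan-3-one.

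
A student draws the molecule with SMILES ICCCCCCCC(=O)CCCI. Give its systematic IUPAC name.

The longest chain bearing the carbonyl is 11 carbons long (undecane).
The highest-priority functional group is a ketone (C=O on an internal carbon), so the name ends in -one.
The numbering direction is chosen so that numbering from this end puts the carbonyl group at C-4 rather than C-8.
That gives the carbonyl at C-4; iodo groups at C-1 and C-11.
The name is 1,11-diiodoundecan-4-one.

1,11-diiodoundecan-4-one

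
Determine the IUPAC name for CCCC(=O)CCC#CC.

non-7-yn-4-one

The longest chain bearing the carbonyl and the multiple bond is 9 carbons long (nonane).
A ketone (C=O on an internal carbon) is the principal characteristic group, giving the suffix -one.
The chain contains a C≡C triple bond, so the unsaturation ending is -yne.
The numbering direction is chosen so that numbering from this end puts the carbonyl group at C-4 rather than C-6.
With this numbering: the carbonyl at C-4; the triple bond between C-7 and C-8.
Putting it together: non-7-yn-4-one.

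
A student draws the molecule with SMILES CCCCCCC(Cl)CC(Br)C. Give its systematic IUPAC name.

2-bromo-4-chlorodecane

The longest continuous carbon chain has 10 atoms, so the parent hydride is decane.
Number the chain so that the substituent locant set {2,4} is lower than {7,9} at the first point of difference.
That gives a bromo group at C-2; a chloro group at C-4.
The substituents are ordered alphabetically, ignoring any di-/tri- multipliers.
Assembling the pieces gives 2-bromo-4-chlorodecane.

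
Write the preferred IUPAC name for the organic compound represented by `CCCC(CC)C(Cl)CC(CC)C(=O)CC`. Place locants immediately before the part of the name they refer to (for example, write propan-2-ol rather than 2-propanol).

6-chloro-4,7-diethyldecan-3-one

Counting along the main chain through the carbonyl gives 10 carbons: the parent is decane.
A ketone (C=O on an internal carbon) is the principal characteristic group, giving the suffix -one.
Choose the numbering such that numbering from this end puts the carbonyl group at C-3 rather than C-8.
This places the carbonyl at C-3; a chloro group at C-6; ethyl groups at C-4 and C-7.
Substituent prefixes are cited in alphabetical order (multiplying prefixes like di-/tri- are ignored for ordering).
Assembling the pieces gives 6-chloro-4,7-diethyldecan-3-one.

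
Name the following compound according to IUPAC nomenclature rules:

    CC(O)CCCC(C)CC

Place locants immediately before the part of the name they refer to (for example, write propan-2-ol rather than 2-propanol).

The longest carbon chain that includes the –OH group has 8 carbons, so the parent hydride is octane.
The principal characteristic group is an alcohol (–OH), named with the suffix -ol.
Choose the numbering such that numbering from this end puts the hydroxyl group at C-2 rather than C-7.
This places the hydroxyl at C-2; a methyl group at C-6.
Putting it together: 6-methyloctan-2-ol.

6-methyloctan-2-ol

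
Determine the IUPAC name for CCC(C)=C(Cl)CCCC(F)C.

The longest carbon chain that includes the multiple bond has 9 carbons, so the parent hydride is nonane.
A C=C double bond in the chain gives the infix -ene-.
Number the chain so that numbering from this end puts the double bond at C-3 rather than C-6.
That gives the double bond between C-3 and C-4; a chloro group at C-4; a fluoro group at C-8; a methyl group at C-3.
Prefixes are listed alphabetically: chloro, fluoro, methyl.
Putting it together: 4-chloro-8-fluoro-3-methylnon-3-ene.

4-chloro-8-fluoro-3-methylnon-3-ene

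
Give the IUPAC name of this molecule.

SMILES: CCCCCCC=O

heptanal

The longest carbon chain that includes the –CHO group has 7 carbons, so the parent hydride is heptane.
The highest-priority functional group is an aldehyde (terminal –CHO), so the name ends in -al.
The numbering direction is chosen so that the aldehyde carbon is C-1 by definition.
The name is heptanal.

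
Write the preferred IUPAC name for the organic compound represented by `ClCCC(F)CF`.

4-chloro-1,2-difluorobutane

The longest continuous carbon chain has 4 atoms, so the parent hydride is butane.
Choose the numbering such that the substituent locant set {1,2,4} is lower than {1,3,4} at the first point of difference.
That gives a chloro group at C-4; fluoro groups at C-1 and C-2.
Prefixes are listed alphabetically: chloro, fluoro.
Assembling the pieces gives 4-chloro-1,2-difluorobutane.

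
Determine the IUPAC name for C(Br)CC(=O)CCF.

The longest chain bearing the carbonyl is 5 carbons long (pentane).
A ketone (C=O on an internal carbon) is the principal characteristic group, giving the suffix -one.
Choose the numbering such that the locant sets are identical either way, so the alphabetically earlier bromo substituent takes the lower locant (1 rather than 5).
With this numbering: the carbonyl at C-3; a bromo group at C-1; a fluoro group at C-5.
Substituent prefixes are cited in alphabetical order (multiplying prefixes like di-/tri- are ignored for ordering).
Assembling the pieces gives 1-bromo-5-fluoropentan-3-one.

1-bromo-5-fluoropentan-3-one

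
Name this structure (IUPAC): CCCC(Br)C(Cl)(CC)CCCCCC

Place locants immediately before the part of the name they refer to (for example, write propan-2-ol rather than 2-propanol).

The longest continuous carbon chain has 11 atoms, so the parent hydride is undecane.
Choose the numbering such that the substituent locant set {4,5,5} is lower than {7,7,8} at the first point of difference.
That gives a bromo group at C-4; a chloro group at C-5; an ethyl group at C-5.
The substituents are ordered alphabetically, ignoring any di-/tri- multipliers.
The name is 4-bromo-5-chloro-5-ethylundecane.

4-bromo-5-chloro-5-ethylundecane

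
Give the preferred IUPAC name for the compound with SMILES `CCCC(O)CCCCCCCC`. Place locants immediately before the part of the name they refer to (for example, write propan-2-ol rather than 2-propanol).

The longest chain bearing the –OH group is 12 carbons long (dodecane).
The highest-priority functional group is an alcohol (–OH), so the name ends in -ol.
Choose the numbering such that numbering from this end puts the hydroxyl group at C-4 rather than C-9.
This places the hydroxyl at C-4.
Assembling the pieces gives dodecan-4-ol.

dodecan-4-ol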